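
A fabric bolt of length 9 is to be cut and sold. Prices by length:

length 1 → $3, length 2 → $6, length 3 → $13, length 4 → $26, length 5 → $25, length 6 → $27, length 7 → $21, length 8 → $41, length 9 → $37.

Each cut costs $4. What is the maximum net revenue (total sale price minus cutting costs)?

47

Let net[k] be the best obtainable value from length k. For each k, try every first piece i and keep the best of price[i] + net[k−i] minus the 4 cut fee when i<k.
net[1] = 3
net[2] = 6
net[3] = 13
net[4] = 26
net[5] = 25  (first piece 1, then net[4]=26)
net[6] = 28  (first piece 2, then net[4]=26)
net[7] = 35  (first piece 3, then net[4]=26)
net[8] = 48  (first piece 4, then net[4]=26)
net[9] = 47  (first piece 1, then net[8]=48)
One optimal plan: pieces 4 + 4 + 1 (2 cuts) → $55 − $8 = $47.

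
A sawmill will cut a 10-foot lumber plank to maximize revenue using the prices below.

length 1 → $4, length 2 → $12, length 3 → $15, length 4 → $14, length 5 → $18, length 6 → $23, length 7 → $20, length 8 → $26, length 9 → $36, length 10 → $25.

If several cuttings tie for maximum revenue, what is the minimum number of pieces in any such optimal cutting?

5

Build r[k] bottom-up: r[k] = max over allowed piece i of (p[i] + r[k−i]).
r[1] = 4
r[2] = 12
r[3] = 16  (first piece 1, then r[2]=12)
r[4] = 24  (first piece 2, then r[2]=12)
r[5] = 28  (first piece 1, then r[4]=24)
r[6] = 36  (first piece 2, then r[4]=24)
r[7] = 40  (first piece 1, then r[6]=36)
r[8] = 48  (first piece 2, then r[6]=36)
r[9] = 52  (first piece 1, then r[8]=48)
r[10] = 60  (first piece 2, then r[8]=48)
Maximum revenue is $60.
Now minimize piece count subject to staying optimal: for each k, pieces[k] = 1 + min over i with p[i]+r[k−i]=r[k] of pieces[k−i].
pieces[7] = 4
pieces[8] = 4
pieces[9] = 5
pieces[10] = 5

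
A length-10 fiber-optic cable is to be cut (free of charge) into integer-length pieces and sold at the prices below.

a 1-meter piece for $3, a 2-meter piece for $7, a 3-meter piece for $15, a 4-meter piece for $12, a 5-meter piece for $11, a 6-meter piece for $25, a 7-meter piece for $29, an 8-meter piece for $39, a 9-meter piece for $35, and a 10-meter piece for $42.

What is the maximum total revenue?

48

Consider every possible first cut. r[k] is the best of p[i]+r[k−i] over all sellable i≤k.
r[1] = 3
r[2] = max(3+3, 7+0) = 7
r[3] = max(3+7, 7+3, 15+0) = 15
r[4] = max(3+15, 7+7, 15+3, 12+0) = 18
r[5] = max(3+18, 7+15, 15+7, 12+3, 11+0) = 22
r[6] = max(3+22, 7+18, 15+15, 12+7, 11+3, 25+0) = 30
r[7] = max(3+30, 7+22, 15+18, …, 25+3, 29+0) = 33
r[8] = max(3+33, 7+30, 15+22, …, 29+3, 39+0) = 39
r[9] = max(3+39, 7+33, 15+30, …, 39+3, 35+0) = 45
r[10] = max(3+45, 7+39, 15+33, …, 35+3, 42+0) = 48
One optimal cutting: 3 + 3 + 3 + 1 → $15 + $15 + $15 + $3 = $48.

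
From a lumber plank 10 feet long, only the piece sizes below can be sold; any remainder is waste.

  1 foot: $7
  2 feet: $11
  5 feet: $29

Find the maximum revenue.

70

Consider every possible first cut. best[k] is the best of p[i]+best[k−i] over all sellable i≤k.
best[1] = 7
best[2] = 14  (first piece 1, then best[1]=7)
best[3] = 21  (first piece 1, then best[2]=14)
best[4] = 28  (first piece 1, then best[3]=21)
best[5] = 35  (first piece 1, then best[4]=28)
best[6] = 42  (first piece 1, then best[5]=35)
best[7] = 49  (first piece 1, then best[6]=42)
best[8] = 56  (first piece 1, then best[7]=49)
best[9] = 63  (first piece 1, then best[8]=56)
best[10] = 70  (first piece 1, then best[9]=63)
One optimal cutting: 1 + 1 + 1 + 1 + 1 + 1 + 1 + 1 + 1 + 1 → $70.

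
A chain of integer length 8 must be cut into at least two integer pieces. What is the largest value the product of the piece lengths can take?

Define prod[k] = max over 1≤i<k of i · max(k−i, prod[k−i]); the inner max lets the remainder stay uncut if that's better.
Small cases: prod[2]=1, prod[3]=2.
prod[4] = max(1×3, 2×2, 3×1) = 4
prod[5] = max(1×4, 2×3, 3×2, 4×1) = 6
prod[6] = max(1×6, 2×4, 3×3, 4×2, 5×1) = 9
prod[7] = max(1×9, 2×6, 3×4, 4×3, 5×2, 6×1) = 12
prod[8] = max(1×12, 2×9, 3×6, …, 6×2, 7×1) = 18
One optimal split: 3 + 3 + 2; product 3×3×2 = 18.

18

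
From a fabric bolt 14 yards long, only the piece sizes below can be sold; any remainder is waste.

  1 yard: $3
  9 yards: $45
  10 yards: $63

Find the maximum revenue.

75

Build best[k] bottom-up: best[k] = max over allowed piece i of (p[i] + best[k−i]).
best[1] = 3
best[2] = 6  (first piece 1, then best[1]=3)
best[3] = 9  (first piece 1, then best[2]=6)
best[4] = 12  (first piece 1, then best[3]=9)
best[5] = 15  (first piece 1, then best[4]=12)
best[6] = 18  (first piece 1, then best[5]=15)
best[7] = 21  (first piece 1, then best[6]=18)
best[8] = 24  (first piece 1, then best[7]=21)
best[9] = max(3+24, 45+0) = 45
best[10] = max(3+45, 45+3, 63+0) = 63
best[11] = max(3+63, 45+6, 63+3) = 66
best[12] = max(3+66, 45+9, 63+6) = 69
best[13] = max(3+69, 45+12, 63+9) = 72
best[14] = max(3+72, 45+15, 63+12) = 75
One optimal cutting: 10 + 1 + 1 + 1 + 1 → $75.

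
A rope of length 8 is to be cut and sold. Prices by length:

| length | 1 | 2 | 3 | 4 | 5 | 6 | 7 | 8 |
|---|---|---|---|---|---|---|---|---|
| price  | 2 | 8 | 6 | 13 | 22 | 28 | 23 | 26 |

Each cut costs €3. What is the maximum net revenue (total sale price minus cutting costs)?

Let net[k] be the best obtainable value from length k. For each k, try every first piece i and keep the best of price[i] + net[k−i] minus the 3 cut fee when i<k.
net[1] = 2
net[2] = max(2+2-3, 8+0) = 8
net[3] = max(2+8-3, 8+2-3, 6+0) = 7
net[4] = max(2+7-3, 8+8-3, 6+2-3, 13+0) = 13
net[5] = max(2+13-3, 8+7-3, 6+8-3, 13+2-3, 22+0) = 22
net[6] = max(2+22-3, 8+13-3, 6+7-3, 13+8-3, 22+2-3, 28+0) = 28
net[7] = max(2+28-3, 8+22-3, 6+13-3, …, 28+2-3, 23+0) = 27
net[8] = max(2+27-3, 8+28-3, 6+22-3, …, 23+2-3, 26+0) = 33
One optimal plan: pieces 6 + 2 (1 cut) → €36 − €3 = €33.

33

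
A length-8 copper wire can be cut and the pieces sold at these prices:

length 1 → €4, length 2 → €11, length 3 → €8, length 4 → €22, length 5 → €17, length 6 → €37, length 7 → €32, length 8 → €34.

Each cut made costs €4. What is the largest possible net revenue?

44

Build net[k] bottom-up: net[k] = max over allowed piece i of (p[i] + net[k−i]) − 4 per cut.
net[1] = 4
net[2] = 11
net[3] = 11  (first piece 1, then net[2]=11)
net[4] = 22
net[5] = 22  (first piece 1, then net[4]=22)
net[6] = 37
net[7] = 37  (first piece 1, then net[6]=37)
net[8] = 44  (first piece 2, then net[6]=37)
One optimal plan: pieces 6 + 2 (1 cut) → €48 − €4 = €44.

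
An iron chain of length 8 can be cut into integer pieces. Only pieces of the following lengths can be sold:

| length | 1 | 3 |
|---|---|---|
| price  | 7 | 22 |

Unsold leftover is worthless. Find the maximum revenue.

Build f[k] bottom-up: f[k] = max over allowed piece i of (p[i] + f[k−i]).
f[1] = 7
f[2] = 14  (first piece 1, then f[1]=7)
f[3] = max(7+14, 22+0) = 22
f[4] = max(7+22, 22+7) = 29
f[5] = max(7+29, 22+14) = 36
f[6] = max(7+36, 22+22) = 44
f[7] = max(7+44, 22+29) = 51
f[8] = max(7+51, 22+36) = 58
One optimal cutting: 3 + 3 + 1 + 1 → $58.

58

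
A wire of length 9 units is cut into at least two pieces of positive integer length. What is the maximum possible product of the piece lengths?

Fill g[k] for k=2..9: at each k try every first piece i and multiply by the better of (k−i) uncut or g[k−i].
g[2] = 1·max(1,0) = 1·1 = 1
g[3] = 1·max(2,1) = 1·2 = 2
g[4] = 2·max(2,1) = 2·2 = 4
g[5] = 2·max(3,2) = 2·3 = 6
g[6] = 3·max(3,2) = 3·3 = 9
g[7] = 2·max(5,6) = 2·6 = 12
g[8] = 2·max(6,9) = 2·9 = 18
g[9] = 3·max(6,9) = 3·9 = 27
One optimal split: 3 + 3 + 3; product 3·3·3 = 27.

27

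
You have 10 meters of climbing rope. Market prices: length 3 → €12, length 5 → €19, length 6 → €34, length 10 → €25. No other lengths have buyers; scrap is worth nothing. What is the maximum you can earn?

Consider every possible first cut. best[k] is the best of p[i]+best[k−i] over all sellable i≤k.
best[1] = 0
best[2] = 0
best[3] = 12
best[4] = 12
best[5] = max(12+0, 19+0) = 19
best[6] = max(12+12, 19+0, 34+0) = 34
best[7] = max(12+12, 19+0, 34+0) = 34
best[8] = max(12+19, 19+12, 34+0) = 34
best[9] = max(12+34, 19+12, 34+12) = 46
best[10] = max(12+34, 19+19, 34+12, 25+0) = 46
One optimal cutting: pieces 6 + 3 with 1 meter of scrap → €46.

46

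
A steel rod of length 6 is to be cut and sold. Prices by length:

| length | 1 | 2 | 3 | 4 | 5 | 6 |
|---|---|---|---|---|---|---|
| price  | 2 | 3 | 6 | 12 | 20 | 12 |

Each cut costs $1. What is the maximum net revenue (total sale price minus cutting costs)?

21

Consider every possible first cut. v[k] is the best of p[i]+v[k−i] over all sellable i≤k, charging 1 whenever i<k.
v[1] = 2
v[2] = max(2+2-1, 3+0) = 3
v[3] = max(2+3-1, 3+2-1, 6+0) = 6
v[4] = max(2+6-1, 3+3-1, 6+2-1, 12+0) = 12
v[5] = max(2+12-1, 3+6-1, 6+3-1, 12+2-1, 20+0) = 20
v[6] = max(2+20-1, 3+12-1, 6+6-1, 12+3-1, 20+2-1, 12+0) = 21
One optimal plan: pieces 5 + 1 (1 cut) → $22 − $1 = $21.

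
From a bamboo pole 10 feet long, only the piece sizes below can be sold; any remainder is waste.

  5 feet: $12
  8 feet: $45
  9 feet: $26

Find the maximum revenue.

45

Consider every possible first cut. best[k] is the best of p[i]+best[k−i] over all sellable i≤k.
best[1] = 0
best[2] = 0
best[3] = 0
best[4] = 0
best[5] = 12
best[6] = 12
best[7] = 12
best[8] = 45
best[9] = 45
best[10] = 45
One optimal cutting: pieces 8 with 2 feet of scrap → $45.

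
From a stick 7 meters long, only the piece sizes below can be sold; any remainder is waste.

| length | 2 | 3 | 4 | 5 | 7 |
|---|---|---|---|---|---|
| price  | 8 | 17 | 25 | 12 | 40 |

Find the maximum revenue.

42

Build r[k] bottom-up: r[k] = max over allowed piece i of (p[i] + r[k−i]).
r[1] = 0
r[2] = 8
r[3] = max(8+0, 17+0) = 17
r[4] = max(8+8, 17+0, 25+0) = 25
r[5] = max(8+17, 17+8, 25+0, 12+0) = 25
r[6] = max(8+25, 17+17, 25+8, 12+0) = 34
r[7] = max(8+25, 17+25, 25+17, 12+8, 40+0) = 42
One optimal cutting: 4 + 3 → €42.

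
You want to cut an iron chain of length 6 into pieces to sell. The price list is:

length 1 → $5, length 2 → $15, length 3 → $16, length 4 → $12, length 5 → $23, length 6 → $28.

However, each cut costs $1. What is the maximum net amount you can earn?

Let v[k] be the best obtainable value from length k. For each k, try every first piece i and keep the best of price[i] + v[k−i] minus the 1 cut fee when i<k.
v[1] = 5
v[2] = 15
v[3] = 19  (first piece 1, then v[2]=15)
v[4] = 29  (first piece 2, then v[2]=15)
v[5] = 33  (first piece 1, then v[4]=29)
v[6] = 43  (first piece 2, then v[4]=29)
One optimal plan: pieces 2 + 2 + 2 (2 cuts) → $45 − $2 = $43.

43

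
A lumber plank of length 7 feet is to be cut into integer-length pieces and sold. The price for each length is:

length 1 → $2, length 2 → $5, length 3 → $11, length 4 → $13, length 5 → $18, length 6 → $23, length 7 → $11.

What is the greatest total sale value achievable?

25

Consider every possible first cut. r[k] is the best of p[i]+r[k−i] over all sellable i≤k.
r[1] = 2
r[2] = max(2+2, 5+0) = 5
r[3] = max(2+5, 5+2, 11+0) = 11
r[4] = max(2+11, 5+5, 11+2, 13+0) = 13
r[5] = max(2+13, 5+11, 11+5, 13+2, 18+0) = 18
r[6] = max(2+18, 5+13, 11+11, 13+5, 18+2, 23+0) = 23
r[7] = max(2+23, 5+18, 11+13, …, 23+2, 11+0) = 25
One optimal cutting: 6 + 1 → $23 + $2 = $25.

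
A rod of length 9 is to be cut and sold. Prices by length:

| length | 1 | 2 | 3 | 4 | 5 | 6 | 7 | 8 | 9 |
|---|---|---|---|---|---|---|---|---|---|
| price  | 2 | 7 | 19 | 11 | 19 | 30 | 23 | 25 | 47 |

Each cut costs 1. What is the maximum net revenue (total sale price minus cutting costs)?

55

Consider every possible first cut. v[k] is the best of p[i]+v[k−i] over all sellable i≤k, charging 1 whenever i<k.
v[1] = 2
v[2] = max(2+2-1, 7+0) = 7
v[3] = max(2+7-1, 7+2-1, 19+0) = 19
v[4] = max(2+19-1, 7+7-1, 19+2-1, 11+0) = 20
v[5] = max(2+20-1, 7+19-1, 19+7-1, 11+2-1, 19+0) = 25
v[6] = max(2+25-1, 7+20-1, 19+19-1, 11+7-1, 19+2-1, 30+0) = 37
v[7] = max(2+37-1, 7+25-1, 19+20-1, …, 30+2-1, 23+0) = 38
v[8] = max(2+38-1, 7+37-1, 19+25-1, …, 23+2-1, 25+0) = 43
v[9] = max(2+43-1, 7+38-1, 19+37-1, …, 25+2-1, 47+0) = 55
One optimal plan: pieces 3 + 3 + 3 (2 cuts) → 57 − 2 = 55.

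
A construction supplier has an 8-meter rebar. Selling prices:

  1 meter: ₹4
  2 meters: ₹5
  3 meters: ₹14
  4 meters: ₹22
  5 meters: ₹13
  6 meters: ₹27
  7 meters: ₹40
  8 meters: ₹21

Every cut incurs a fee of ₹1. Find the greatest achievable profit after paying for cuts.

Consider every possible first cut. v[k] is the best of p[i]+v[k−i] over all sellable i≤k, charging 1 whenever i<k.
v[1] = 4
v[2] = max(4+4-1, 5+0) = 7
v[3] = max(4+7-1, 5+4-1, 14+0) = 14
v[4] = max(4+14-1, 5+7-1, 14+4-1, 22+0) = 22
v[5] = max(4+22-1, 5+14-1, 14+7-1, 22+4-1, 13+0) = 25
v[6] = max(4+25-1, 5+22-1, 14+14-1, 22+7-1, 13+4-1, 27+0) = 28
v[7] = max(4+28-1, 5+25-1, 14+22-1, …, 27+4-1, 40+0) = 40
v[8] = max(4+40-1, 5+28-1, 14+25-1, …, 40+4-1, 21+0) = 43
One optimal plan: pieces 7 + 1 (1 cut) → ₹44 − ₹1 = ₹43.

43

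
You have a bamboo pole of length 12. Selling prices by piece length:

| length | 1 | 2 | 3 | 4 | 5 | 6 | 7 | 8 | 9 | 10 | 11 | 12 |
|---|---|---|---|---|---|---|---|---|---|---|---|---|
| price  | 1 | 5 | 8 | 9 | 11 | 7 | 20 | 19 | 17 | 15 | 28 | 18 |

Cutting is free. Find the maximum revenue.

33

Let v[k] be the best obtainable value from length k. For each k, try every first piece i and keep the best of price[i] + v[k−i].
v[1] = 1
v[2] = max(1+1, 5+0) = 5
v[3] = max(1+5, 5+1, 8+0) = 8
v[4] = max(1+8, 5+5, 8+1, 9+0) = 10
v[5] = max(1+10, 5+8, 8+5, 9+1, 11+0) = 13
v[6] = max(1+13, 5+10, 8+8, 9+5, 11+1, 7+0) = 16
v[7] = max(1+16, 5+13, 8+10, …, 7+1, 20+0) = 20
v[8] = max(1+20, 5+16, 8+13, …, 20+1, 19+0) = 21
v[9] = max(1+21, 5+20, 8+16, …, 19+1, 17+0) = 25
v[10] = max(1+25, 5+21, 8+20, …, 17+1, 15+0) = 28
v[11] = max(1+28, 5+25, 8+21, …, 15+1, 28+0) = 30
v[12] = max(1+30, 5+28, 8+25, …, 28+1, 18+0) = 33
One optimal cutting: 7 + 3 + 2 → $20 + $8 + $5 = $33.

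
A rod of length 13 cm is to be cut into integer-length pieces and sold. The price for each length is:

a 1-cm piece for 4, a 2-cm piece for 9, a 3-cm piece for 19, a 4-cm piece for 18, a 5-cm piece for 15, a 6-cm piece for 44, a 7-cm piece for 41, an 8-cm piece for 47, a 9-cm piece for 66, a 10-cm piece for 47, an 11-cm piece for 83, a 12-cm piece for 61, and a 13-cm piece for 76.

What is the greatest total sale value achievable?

Let v[k] be the best obtainable value from length k. For each k, try every first piece i and keep the best of price[i] + v[k−i].
v[1] = 4
v[2] = max(4+4, 9+0) = 9
v[3] = max(4+9, 9+4, 19+0) = 19
v[4] = max(4+19, 9+9, 19+4, 18+0) = 23
v[5] = max(4+23, 9+19, 19+9, 18+4, 15+0) = 28
v[6] = max(4+28, 9+23, 19+19, 18+9, 15+4, 44+0) = 44
v[7] = max(4+44, 9+28, 19+23, …, 44+4, 41+0) = 48
v[8] = max(4+48, 9+44, 19+28, …, 41+4, 47+0) = 53
v[9] = max(4+53, 9+48, 19+44, …, 47+4, 66+0) = 66
v[10] = max(4+66, 9+53, 19+48, …, 66+4, 47+0) = 70
v[11] = max(4+70, 9+66, 19+53, …, 47+4, 83+0) = 83
v[12] = max(4+83, 9+70, 19+66, …, 83+4, 61+0) = 88
v[13] = max(4+88, 9+83, 19+70, …, 61+4, 76+0) = 92
One optimal cutting: 6 + 6 + 1 → 44 + 44 + 4 = 92.

92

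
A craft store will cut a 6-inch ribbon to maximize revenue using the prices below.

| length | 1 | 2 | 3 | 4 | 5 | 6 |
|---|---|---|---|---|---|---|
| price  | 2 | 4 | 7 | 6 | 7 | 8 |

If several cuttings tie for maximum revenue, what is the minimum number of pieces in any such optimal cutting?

2

Let r[k] be the best obtainable value from length k. For each k, try every first piece i and keep the best of price[i] + r[k−i].
r[1] = 2
r[2] = max(2+2, 4+0) = 4
r[3] = max(2+4, 4+2, 7+0) = 7
r[4] = max(2+7, 4+4, 7+2, 6+0) = 9
r[5] = max(2+9, 4+7, 7+4, 6+2, 7+0) = 11
r[6] = max(2+11, 4+9, 7+7, 6+4, 7+2, 8+0) = 14
Maximum revenue is ¢14.
Now minimize piece count subject to staying optimal: for each k, pieces[k] = 1 + min over i with p[i]+r[k−i]=r[k] of pieces[k−i].
pieces[3] = 1
pieces[4] = 2
pieces[5] = 2
pieces[6] = 2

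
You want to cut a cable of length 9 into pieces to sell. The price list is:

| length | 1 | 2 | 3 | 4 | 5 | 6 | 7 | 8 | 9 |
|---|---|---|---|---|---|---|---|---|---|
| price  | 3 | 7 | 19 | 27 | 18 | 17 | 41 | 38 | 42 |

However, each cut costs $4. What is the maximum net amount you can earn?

49

Build v[k] bottom-up: v[k] = max over allowed piece i of (p[i] + v[k−i]) − 4 per cut.
v[1] = 3
v[2] = 7
v[3] = 19
v[4] = 27
v[5] = 26  (first piece 1, then v[4]=27)
v[6] = 34  (first piece 3, then v[3]=19)
v[7] = 42  (first piece 3, then v[4]=27)
v[8] = 50  (first piece 4, then v[4]=27)
v[9] = 49  (first piece 1, then v[8]=50)
One optimal plan: pieces 4 + 4 + 1 (2 cuts) → $57 − $8 = $49.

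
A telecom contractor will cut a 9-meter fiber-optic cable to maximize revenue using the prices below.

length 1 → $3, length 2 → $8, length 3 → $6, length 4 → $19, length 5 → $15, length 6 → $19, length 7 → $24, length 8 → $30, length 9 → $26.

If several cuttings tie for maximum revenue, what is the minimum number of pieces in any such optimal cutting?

Let r[k] be the best obtainable value from length k. For each k, try every first piece i and keep the best of price[i] + r[k−i].
r[1] = 3
r[2] = 8
r[3] = 11  (first piece 1, then r[2]=8)
r[4] = 19
r[5] = 22  (first piece 1, then r[4]=19)
r[6] = 27  (first piece 2, then r[4]=19)
r[7] = 30  (first piece 1, then r[6]=27)
r[8] = 38  (first piece 4, then r[4]=19)
r[9] = 41  (first piece 1, then r[8]=38)
Maximum revenue is $41.
Now minimize piece count subject to staying optimal: for each k, pieces[k] = 1 + min over i with p[i]+r[k−i]=r[k] of pieces[k−i].
pieces[6] = 2
pieces[7] = 3
pieces[8] = 2
pieces[9] = 3

3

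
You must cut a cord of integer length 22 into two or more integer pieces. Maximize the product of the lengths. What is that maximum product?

2916

Define P[k] = max over 1≤i<k of i · max(k−i, P[k−i]); the inner max lets the remainder stay uncut if that's better.
P[2] = 1·max(1,0) = 1·1 = 1
P[3] = max(1·2, 2·1) = 2
P[4] = max(1·3, 2·2, 3·1) = 4
P[5] = max(1·4, 2·3, 3·2, 4·1) = 6
P[6] = max(1·6, 2·4, 3·3, 4·2, 5·1) = 9
P[7] = max(1·9, 2·6, 3·4, 4·3, 5·2, 6·1) = 12
P[8] = max(1·12, 2·9, 3·6, …, 6·2, 7·1) = 18
P[9] = max(1·18, 2·12, 3·9, …, 7·2, 8·1) = 27
P[10] = max(1·27, 2·18, 3·12, …, 8·2, 9·1) = 36
P[11] = max(1·36, 2·27, 3·18, …, 9·2, 10·1) = 54
P[12] = max(1·54, 2·36, 3·27, …, 10·2, 11·1) = 81
P[13] = max(1·81, 2·54, 3·36, …, 11·2, 12·1) = 108
P[14] = max(1·108, 2·81, 3·54, …, 12·2, 13·1) = 162
P[15] = max(1·162, 2·108, 3·81, …, 13·2, 14·1) = 243
P[16] = max(1·243, 2·162, 3·108, …, 14·2, 15·1) = 324
P[17] = max(1·324, 2·243, 3·162, …, 15·2, 16·1) = 486
P[18] = max(1·486, 2·324, 3·243, …, 16·2, 17·1) = 729
P[19] = max(1·729, 2·486, 3·324, …, 17·2, 18·1) = 972
P[20] = max(1·972, 2·729, 3·486, …, 18·2, 19·1) = 1458
P[21] = max(1·1458, 2·972, 3·729, …, 19·2, 20·1) = 2187
P[22] = max(1·2187, 2·1458, 3·972, …, 20·2, 21·1) = 2916
One optimal split: 3 + 3 + 3 + 3 + 3 + 3 + 2 + 2; product 3·3·3·3·3·3·2·2 = 2916.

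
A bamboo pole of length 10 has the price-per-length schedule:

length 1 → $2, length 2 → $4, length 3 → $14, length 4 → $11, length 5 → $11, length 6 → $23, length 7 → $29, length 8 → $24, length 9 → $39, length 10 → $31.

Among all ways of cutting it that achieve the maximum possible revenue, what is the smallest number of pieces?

4

Build r[k] bottom-up: r[k] = max over allowed piece i of (p[i] + r[k−i]).
r[1] = 2
r[2] = 4  (first piece 1, then r[1]=2)
r[3] = 14
r[4] = 16  (first piece 1, then r[3]=14)
r[5] = 18  (first piece 1, then r[4]=16)
r[6] = 28  (first piece 3, then r[3]=14)
r[7] = 30  (first piece 1, then r[6]=28)
r[8] = 32  (first piece 1, then r[7]=30)
r[9] = 42  (first piece 3, then r[6]=28)
r[10] = 44  (first piece 1, then r[9]=42)
Maximum revenue is $44.
Now minimize piece count subject to staying optimal: for each k, pieces[k] = 1 + min over i with p[i]+r[k−i]=r[k] of pieces[k−i].
pieces[7] = 3
pieces[8] = 3
pieces[9] = 3
pieces[10] = 4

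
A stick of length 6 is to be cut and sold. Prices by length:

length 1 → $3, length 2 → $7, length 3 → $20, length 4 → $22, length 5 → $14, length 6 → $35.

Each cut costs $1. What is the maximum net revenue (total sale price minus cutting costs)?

39

Let net[k] be the best obtainable value from length k. For each k, try every first piece i and keep the best of price[i] + net[k−i] minus the 1 cut fee when i<k.
net[1] = 3
net[2] = 7
net[3] = 20
net[4] = 22  (first piece 1, then net[3]=20)
net[5] = 26  (first piece 2, then net[3]=20)
net[6] = 39  (first piece 3, then net[3]=20)
One optimal plan: pieces 3 + 3 (1 cut) → $40 − $1 = $39.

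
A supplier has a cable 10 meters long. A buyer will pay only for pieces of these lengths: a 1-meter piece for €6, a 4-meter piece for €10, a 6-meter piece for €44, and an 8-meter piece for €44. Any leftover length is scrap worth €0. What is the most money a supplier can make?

68

Build f[k] bottom-up: f[k] = max over allowed piece i of (p[i] + f[k−i]).
f[1] = 6
f[2] = 12  (first piece 1, then f[1]=6)
f[3] = 18  (first piece 1, then f[2]=12)
f[4] = 24  (first piece 1, then f[3]=18)
f[5] = 30  (first piece 1, then f[4]=24)
f[6] = 44
f[7] = 50  (first piece 1, then f[6]=44)
f[8] = 56  (first piece 1, then f[7]=50)
f[9] = 62  (first piece 1, then f[8]=56)
f[10] = 68  (first piece 1, then f[9]=62)
One optimal cutting: 6 + 1 + 1 + 1 + 1 → €68.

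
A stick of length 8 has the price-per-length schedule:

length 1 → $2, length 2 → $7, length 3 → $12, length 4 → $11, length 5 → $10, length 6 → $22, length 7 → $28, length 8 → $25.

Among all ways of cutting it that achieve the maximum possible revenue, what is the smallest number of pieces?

Consider every possible first cut. r[k] is the best of p[i]+r[k−i] over all sellable i≤k.
r[1] = 2
r[2] = max(2+2, 7+0) = 7
r[3] = max(2+7, 7+2, 12+0) = 12
r[4] = max(2+12, 7+7, 12+2, 11+0) = 14
r[5] = max(2+14, 7+12, 12+7, 11+2, 10+0) = 19
r[6] = max(2+19, 7+14, 12+12, 11+7, 10+2, 22+0) = 24
r[7] = max(2+24, 7+19, 12+14, …, 22+2, 28+0) = 28
r[8] = max(2+28, 7+24, 12+19, …, 28+2, 25+0) = 31
Maximum revenue is $31.
Now minimize piece count subject to staying optimal: for each k, pieces[k] = 1 + min over i with p[i]+r[k−i]=r[k] of pieces[k−i].
pieces[5] = 2
pieces[6] = 2
pieces[7] = 1
pieces[8] = 3

3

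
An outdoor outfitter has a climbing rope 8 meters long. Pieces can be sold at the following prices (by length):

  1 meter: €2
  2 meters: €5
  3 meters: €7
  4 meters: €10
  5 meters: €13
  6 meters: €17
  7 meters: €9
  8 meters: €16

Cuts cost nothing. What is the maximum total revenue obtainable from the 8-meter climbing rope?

Let r[k] be the best obtainable value from length k. For each k, try every first piece i and keep the best of price[i] + r[k−i].
r[1] = 2
r[2] = max(2+2, 5+0) = 5
r[3] = max(2+5, 5+2, 7+0) = 7
r[4] = max(2+7, 5+5, 7+2, 10+0) = 10
r[5] = max(2+10, 5+7, 7+5, 10+2, 13+0) = 13
r[6] = max(2+13, 5+10, 7+7, 10+5, 13+2, 17+0) = 17
r[7] = max(2+17, 5+13, 7+10, …, 17+2, 9+0) = 19
r[8] = max(2+19, 5+17, 7+13, …, 9+2, 16+0) = 22
One optimal cutting: 6 + 2 → €17 + €5 = €22.

22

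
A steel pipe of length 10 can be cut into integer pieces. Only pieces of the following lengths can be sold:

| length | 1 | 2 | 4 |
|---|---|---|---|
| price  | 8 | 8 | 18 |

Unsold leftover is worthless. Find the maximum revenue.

Let best[k] be the best obtainable value from length k. For each k, try every first piece i and keep the best of price[i] + best[k−i].
best[1] = 8
best[2] = max(8+8, 8+0) = 16
best[3] = max(8+16, 8+8) = 24
best[4] = max(8+24, 8+16, 18+0) = 32
best[5] = max(8+32, 8+24, 18+8) = 40
best[6] = max(8+40, 8+32, 18+16) = 48
best[7] = max(8+48, 8+40, 18+24) = 56
best[8] = max(8+56, 8+48, 18+32) = 64
best[9] = max(8+64, 8+56, 18+40) = 72
best[10] = max(8+72, 8+64, 18+48) = 80
One optimal cutting: 1 + 1 + 1 + 1 + 1 + 1 + 1 + 1 + 1 + 1 → $80.

80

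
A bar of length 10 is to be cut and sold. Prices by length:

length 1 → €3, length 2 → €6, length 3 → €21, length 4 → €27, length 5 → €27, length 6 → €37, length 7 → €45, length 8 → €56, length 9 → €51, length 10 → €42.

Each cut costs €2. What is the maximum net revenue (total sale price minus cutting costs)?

Let r[k] be the best obtainable value from length k. For each k, try every first piece i and keep the best of price[i] + r[k−i] minus the 2 cut fee when i<k.
r[1] = 3
r[2] = max(3+3-2, 6+0) = 6
r[3] = max(3+6-2, 6+3-2, 21+0) = 21
r[4] = max(3+21-2, 6+6-2, 21+3-2, 27+0) = 27
r[5] = max(3+27-2, 6+21-2, 21+6-2, 27+3-2, 27+0) = 28
r[6] = max(3+28-2, 6+27-2, 21+21-2, 27+6-2, 27+3-2, 37+0) = 40
r[7] = max(3+40-2, 6+28-2, 21+27-2, …, 37+3-2, 45+0) = 46
r[8] = max(3+46-2, 6+40-2, 21+28-2, …, 45+3-2, 56+0) = 56
r[9] = max(3+56-2, 6+46-2, 21+40-2, …, 56+3-2, 51+0) = 59
r[10] = max(3+59-2, 6+56-2, 21+46-2, …, 51+3-2, 42+0) = 65
One optimal plan: pieces 4 + 3 + 3 (2 cuts) → €69 − €4 = €65.

65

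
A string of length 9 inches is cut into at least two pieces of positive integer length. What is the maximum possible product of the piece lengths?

27

Let m[k] be the best product for length k (with at least one cut). For each first piece i, the rest contributes max(k−i, m[k−i]).
m[2] = 1×max(1,0) = 1×1 = 1
m[3] = max(1×2, 2×1) = 2
m[4] = max(1×3, 2×2, 3×1) = 4
m[5] = max(1×4, 2×3, 3×2, 4×1) = 6
m[6] = max(1×6, 2×4, 3×3, 4×2, 5×1) = 9
m[7] = max(1×9, 2×6, 3×4, 4×3, 5×2, 6×1) = 12
m[8] = max(1×12, 2×9, 3×6, …, 6×2, 7×1) = 18
m[9] = max(1×18, 2×12, 3×9, …, 7×2, 8×1) = 27
One optimal split: 3 + 3 + 3; product 3×3×3 = 27.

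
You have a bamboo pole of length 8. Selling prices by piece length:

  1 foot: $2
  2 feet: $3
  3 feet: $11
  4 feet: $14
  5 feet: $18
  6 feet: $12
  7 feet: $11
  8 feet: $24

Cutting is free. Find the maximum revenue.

29

Build v[k] bottom-up: v[k] = max over allowed piece i of (p[i] + v[k−i]).
v[1] = 2
v[2] = max(2+2, 3+0) = 4
v[3] = max(2+4, 3+2, 11+0) = 11
v[4] = max(2+11, 3+4, 11+2, 14+0) = 14
v[5] = max(2+14, 3+11, 11+4, 14+2, 18+0) = 18
v[6] = max(2+18, 3+14, 11+11, 14+4, 18+2, 12+0) = 22
v[7] = max(2+22, 3+18, 11+14, …, 12+2, 11+0) = 25
v[8] = max(2+25, 3+22, 11+18, …, 11+2, 24+0) = 29
One optimal cutting: 5 + 3 → $18 + $11 = $29.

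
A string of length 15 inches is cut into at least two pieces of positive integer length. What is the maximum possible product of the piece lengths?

243

Fill g[k] for k=2..15: at each k try every first piece i and multiply by the better of (k−i) uncut or g[k−i].
g[2] = 1·max(1,0) = 1·1 = 1
g[3] = 1·max(2,1) = 1·2 = 2
g[4] = 2·max(2,1) = 2·2 = 4
g[5] = 2·max(3,2) = 2·3 = 6
g[6] = 3·max(3,2) = 3·3 = 9
g[7] = 2·max(5,6) = 2·6 = 12
g[8] = 2·max(6,9) = 2·9 = 18
g[9] = 3·max(6,9) = 3·9 = 27
g[10] = 2·max(8,18) = 2·18 = 36
g[11] = 2·max(9,27) = 2·27 = 54
g[12] = 3·max(9,27) = 3·27 = 81
g[13] = 2·max(11,54) = 2·54 = 108
g[14] = 2·max(12,81) = 2·81 = 162
g[15] = 3·max(12,81) = 3·81 = 243
One optimal split: 3 + 3 + 3 + 3 + 3; product 3·3·3·3·3 = 243.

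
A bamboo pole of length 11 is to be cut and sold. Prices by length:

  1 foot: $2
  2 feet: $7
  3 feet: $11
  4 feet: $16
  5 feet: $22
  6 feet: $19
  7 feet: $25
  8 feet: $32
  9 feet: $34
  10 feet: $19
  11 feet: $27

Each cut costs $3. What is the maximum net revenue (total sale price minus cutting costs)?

40

Build r[k] bottom-up: r[k] = max over allowed piece i of (p[i] + r[k−i]) − 3 per cut.
r[1] = 2
r[2] = max(2+2-3, 7+0) = 7
r[3] = max(2+7-3, 7+2-3, 11+0) = 11
r[4] = max(2+11-3, 7+7-3, 11+2-3, 16+0) = 16
r[5] = max(2+16-3, 7+11-3, 11+7-3, 16+2-3, 22+0) = 22
r[6] = max(2+22-3, 7+16-3, 11+11-3, 16+7-3, 22+2-3, 19+0) = 21
r[7] = max(2+21-3, 7+22-3, 11+16-3, …, 19+2-3, 25+0) = 26
r[8] = max(2+26-3, 7+21-3, 11+22-3, …, 25+2-3, 32+0) = 32
r[9] = max(2+32-3, 7+26-3, 11+21-3, …, 32+2-3, 34+0) = 35
r[10] = max(2+35-3, 7+32-3, 11+26-3, …, 34+2-3, 19+0) = 41
r[11] = max(2+41-3, 7+35-3, 11+32-3, …, 19+2-3, 27+0) = 40
One optimal plan: pieces 5 + 5 + 1 (2 cuts) → $46 − $6 = $40.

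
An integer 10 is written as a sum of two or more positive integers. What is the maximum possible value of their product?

36

Fill prod[k] for k=2..10: at each k try every first piece i and multiply by the better of (k−i) uncut or prod[k−i].
Small cases: prod[2]=1, prod[3]=2.
prod[4] = 2*max(2,1) = 2*2 = 4
prod[5] = 2*max(3,2) = 2*3 = 6
prod[6] = 3*max(3,2) = 3*3 = 9
prod[7] = 2*max(5,6) = 2*6 = 12
prod[8] = 2*max(6,9) = 2*9 = 18
prod[9] = 3*max(6,9) = 3*9 = 27
prod[10] = 2*max(8,18) = 2*18 = 36
One optimal split: 3 + 3 + 2 + 2; product 3*3*2*2 = 36.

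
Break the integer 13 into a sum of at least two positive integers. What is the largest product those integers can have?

108

Define g[k] = max over 1≤i<k of i · max(k−i, g[k−i]); the inner max lets the remainder stay uncut if that's better.
g[2] = 1·max(1,0) = 1·1 = 1
g[3] = 1·max(2,1) = 1·2 = 2
g[4] = 2·max(2,1) = 2·2 = 4
g[5] = 2·max(3,2) = 2·3 = 6
g[6] = 3·max(3,2) = 3·3 = 9
g[7] = 2·max(5,6) = 2·6 = 12
g[8] = 2·max(6,9) = 2·9 = 18
g[9] = 3·max(6,9) = 3·9 = 27
g[10] = 2·max(8,18) = 2·18 = 36
g[11] = 2·max(9,27) = 2·27 = 54
g[12] = 3·max(9,27) = 3·27 = 81
g[13] = 2·max(11,54) = 2·54 = 108
One optimal split: 3 + 3 + 3 + 2 + 2; product 3·3·3·2·2 = 108.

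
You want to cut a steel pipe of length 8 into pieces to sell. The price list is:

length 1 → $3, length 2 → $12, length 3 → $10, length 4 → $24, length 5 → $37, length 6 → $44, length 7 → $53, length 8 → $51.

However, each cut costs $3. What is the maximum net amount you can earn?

53

Consider every possible first cut. net[k] is the best of p[i]+net[k−i] over all sellable i≤k, charging 3 whenever i<k.
net[1] = 3
net[2] = max(3+3-3, 12+0) = 12
net[3] = max(3+12-3, 12+3-3, 10+0) = 12
net[4] = max(3+12-3, 12+12-3, 10+3-3, 24+0) = 24
net[5] = max(3+24-3, 12+12-3, 10+12-3, 24+3-3, 37+0) = 37
net[6] = max(3+37-3, 12+24-3, 10+12-3, 24+12-3, 37+3-3, 44+0) = 44
net[7] = max(3+44-3, 12+37-3, 10+24-3, …, 44+3-3, 53+0) = 53
net[8] = max(3+53-3, 12+44-3, 10+37-3, …, 53+3-3, 51+0) = 53
One optimal plan: pieces 7 + 1 (1 cut) → $56 − $3 = $53.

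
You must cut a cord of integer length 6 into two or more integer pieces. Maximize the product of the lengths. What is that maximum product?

9

Let f[k] be the best product for length k (with at least one cut). For each first piece i, the rest contributes max(k−i, f[k−i]).
f[2] = 1*max(1,0) = 1*1 = 1
f[3] = 1*max(2,1) = 1*2 = 2
f[4] = 2*max(2,1) = 2*2 = 4
f[5] = 2*max(3,2) = 2*3 = 6
f[6] = 3*max(3,2) = 3*3 = 9
One optimal split: 3 + 3; product 3*3 = 9.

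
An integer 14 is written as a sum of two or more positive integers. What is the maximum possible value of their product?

Fill prod[k] for k=2..14: at each k try every first piece i and multiply by the better of (k−i) uncut or prod[k−i].
prod[2] = 1·max(1,0) = 1·1 = 1
prod[3] = 1·max(2,1) = 1·2 = 2
prod[4] = 2·max(2,1) = 2·2 = 4
prod[5] = 2·max(3,2) = 2·3 = 6
prod[6] = 3·max(3,2) = 3·3 = 9
prod[7] = 2·max(5,6) = 2·6 = 12
prod[8] = 2·max(6,9) = 2·9 = 18
prod[9] = 3·max(6,9) = 3·9 = 27
prod[10] = 2·max(8,18) = 2·18 = 36
prod[11] = 2·max(9,27) = 2·27 = 54
prod[12] = 3·max(9,27) = 3·27 = 81
prod[13] = 2·max(11,54) = 2·54 = 108
prod[14] = 2·max(12,81) = 2·81 = 162
One optimal split: 3 + 3 + 3 + 3 + 2; product 3·3·3·3·2 = 162.

162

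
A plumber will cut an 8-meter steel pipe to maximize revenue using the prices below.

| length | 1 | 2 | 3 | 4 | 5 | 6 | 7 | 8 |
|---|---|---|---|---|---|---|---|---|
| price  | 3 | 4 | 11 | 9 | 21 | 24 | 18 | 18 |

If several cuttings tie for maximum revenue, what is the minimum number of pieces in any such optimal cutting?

Let r[k] be the best obtainable value from length k. For each k, try every first piece i and keep the best of price[i] + r[k−i].
r[1] = 3
r[2] = 6  (first piece 1, then r[1]=3)
r[3] = 11
r[4] = 14  (first piece 1, then r[3]=11)
r[5] = 21
r[6] = 24  (first piece 1, then r[5]=21)
r[7] = 27  (first piece 1, then r[6]=24)
r[8] = 32  (first piece 3, then r[5]=21)
Maximum revenue is $32.
Now minimize piece count subject to staying optimal: for each k, pieces[k] = 1 + min over i with p[i]+r[k−i]=r[k] of pieces[k−i].
pieces[5] = 1
pieces[6] = 1
pieces[7] = 2
pieces[8] = 2

2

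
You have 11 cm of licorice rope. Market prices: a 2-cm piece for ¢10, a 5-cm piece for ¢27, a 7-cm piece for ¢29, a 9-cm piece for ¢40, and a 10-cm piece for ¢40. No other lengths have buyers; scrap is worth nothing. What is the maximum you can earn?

57

Let f[k] be the best obtainable value from length k. For each k, try every first piece i and keep the best of price[i] + f[k−i].
f[1] = 0
f[2] = 10
f[3] = 10
f[4] = 20  (first piece 2, then f[2]=10)
f[5] = max(10+10, 27+0) = 27
f[6] = max(10+20, 27+0) = 30
f[7] = max(10+27, 27+10, 29+0) = 37
f[8] = max(10+30, 27+10, 29+0) = 40
f[9] = max(10+37, 27+20, 29+10, 40+0) = 47
f[10] = max(10+40, 27+27, 29+10, 40+0, 40+0) = 54
f[11] = max(10+47, 27+30, 29+20, 40+10, 40+0) = 57
One optimal cutting: 5 + 2 + 2 + 2 → ¢57.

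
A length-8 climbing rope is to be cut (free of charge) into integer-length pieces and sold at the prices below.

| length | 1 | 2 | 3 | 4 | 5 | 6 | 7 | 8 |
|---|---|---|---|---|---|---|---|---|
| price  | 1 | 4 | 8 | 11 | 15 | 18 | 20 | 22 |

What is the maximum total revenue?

23

Build best[k] bottom-up: best[k] = max over allowed piece i of (p[i] + best[k−i]).
best[1] = 1
best[2] = max(1+1, 4+0) = 4
best[3] = max(1+4, 4+1, 8+0) = 8
best[4] = max(1+8, 4+4, 8+1, 11+0) = 11
best[5] = max(1+11, 4+8, 8+4, 11+1, 15+0) = 15
best[6] = max(1+15, 4+11, 8+8, 11+4, 15+1, 18+0) = 18
best[7] = max(1+18, 4+15, 8+11, …, 18+1, 20+0) = 20
best[8] = max(1+20, 4+18, 8+15, …, 20+1, 22+0) = 23
One optimal cutting: 5 + 3 → €15 + €8 = €23.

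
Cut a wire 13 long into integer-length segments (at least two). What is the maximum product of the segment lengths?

108

Let prod[k] be the best product for length k (with at least one cut). For each first piece i, the rest contributes max(k−i, prod[k−i]).
Small cases: prod[2]=1, prod[3]=2, prod[4]=4, prod[5]=6, prod[6]=9.
prod[7] = 2·max(5,6) = 2·6 = 12
prod[8] = 2·max(6,9) = 2·9 = 18
prod[9] = 3·max(6,9) = 3·9 = 27
prod[10] = 2·max(8,18) = 2·18 = 36
prod[11] = 2·max(9,27) = 2·27 = 54
prod[12] = 3·max(9,27) = 3·27 = 81
prod[13] = 2·max(11,54) = 2·54 = 108
One optimal split: 3 + 3 + 3 + 2 + 2; product 3·3·3·2·2 = 108.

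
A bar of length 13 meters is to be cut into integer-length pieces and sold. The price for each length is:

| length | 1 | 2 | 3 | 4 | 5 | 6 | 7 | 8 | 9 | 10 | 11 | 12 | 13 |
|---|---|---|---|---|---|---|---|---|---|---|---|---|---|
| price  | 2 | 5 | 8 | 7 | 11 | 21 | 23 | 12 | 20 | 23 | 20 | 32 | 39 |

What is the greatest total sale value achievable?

Build v[k] bottom-up: v[k] = max over allowed piece i of (p[i] + v[k−i]).
v[1] = 2
v[2] = max(2+2, 5+0) = 5
v[3] = max(2+5, 5+2, 8+0) = 8
v[4] = max(2+8, 5+5, 8+2, 7+0) = 10
v[5] = max(2+10, 5+8, 8+5, 7+2, 11+0) = 13
v[6] = max(2+13, 5+10, 8+8, 7+5, 11+2, 21+0) = 21
v[7] = max(2+21, 5+13, 8+10, …, 21+2, 23+0) = 23
v[8] = max(2+23, 5+21, 8+13, …, 23+2, 12+0) = 26
v[9] = max(2+26, 5+23, 8+21, …, 12+2, 20+0) = 29
v[10] = max(2+29, 5+26, 8+23, …, 20+2, 23+0) = 31
v[11] = max(2+31, 5+29, 8+26, …, 23+2, 20+0) = 34
v[12] = max(2+34, 5+31, 8+29, …, 20+2, 32+0) = 42
v[13] = max(2+42, 5+34, 8+31, …, 32+2, 39+0) = 44
One optimal cutting: 6 + 6 + 1 → 21 + 21 + 2 = 44.

44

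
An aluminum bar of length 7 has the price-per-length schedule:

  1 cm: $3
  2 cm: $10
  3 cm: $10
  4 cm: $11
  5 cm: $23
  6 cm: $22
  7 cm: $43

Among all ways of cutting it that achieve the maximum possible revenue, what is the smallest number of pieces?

1

Consider every possible first cut. r[k] is the best of p[i]+r[k−i] over all sellable i≤k.
r[1] = 3
r[2] = 10
r[3] = 13  (first piece 1, then r[2]=10)
r[4] = 20  (first piece 2, then r[2]=10)
r[5] = 23  (first piece 1, then r[4]=20)
r[6] = 30  (first piece 2, then r[4]=20)
r[7] = 43
Maximum revenue is $43.
Now minimize piece count subject to staying optimal: for each k, pieces[k] = 1 + min over i with p[i]+r[k−i]=r[k] of pieces[k−i].
pieces[4] = 2
pieces[5] = 1
pieces[6] = 3
pieces[7] = 1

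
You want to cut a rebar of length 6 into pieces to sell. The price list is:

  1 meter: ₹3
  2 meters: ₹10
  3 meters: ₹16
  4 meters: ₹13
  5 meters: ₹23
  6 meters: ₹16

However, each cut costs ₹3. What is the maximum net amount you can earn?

Build r[k] bottom-up: r[k] = max over allowed piece i of (p[i] + r[k−i]) − 3 per cut.
r[1] = 3
r[2] = 10
r[3] = 16
r[4] = 17  (first piece 2, then r[2]=10)
r[5] = 23  (first piece 2, then r[3]=16)
r[6] = 29  (first piece 3, then r[3]=16)
One optimal plan: pieces 3 + 3 (1 cut) → ₹32 − ₹3 = ₹29.

29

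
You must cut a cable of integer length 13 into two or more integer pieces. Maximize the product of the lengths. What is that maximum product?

108

Define g[k] = max over 1≤i<k of i · max(k−i, g[k−i]); the inner max lets the remainder stay uncut if that's better.
g[2] = 1·max(1,0) = 1·1 = 1
g[3] = 1·max(2,1) = 1·2 = 2
g[4] = 2·max(2,1) = 2·2 = 4
g[5] = 2·max(3,2) = 2·3 = 6
g[6] = 3·max(3,2) = 3·3 = 9
g[7] = 2·max(5,6) = 2·6 = 12
g[8] = 2·max(6,9) = 2·9 = 18
g[9] = 3·max(6,9) = 3·9 = 27
g[10] = 2·max(8,18) = 2·18 = 36
g[11] = 2·max(9,27) = 2·27 = 54
g[12] = 3·max(9,27) = 3·27 = 81
g[13] = 2·max(11,54) = 2·54 = 108
One optimal split: 3 + 3 + 3 + 2 + 2; product 3·3·3·2·2 = 108.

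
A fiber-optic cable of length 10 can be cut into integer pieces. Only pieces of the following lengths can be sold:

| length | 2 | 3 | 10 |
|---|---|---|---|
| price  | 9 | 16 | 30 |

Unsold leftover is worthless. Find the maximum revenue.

Let f[k] be the best obtainable value from length k. For each k, try every first piece i and keep the best of price[i] + f[k−i].
f[1] = 0
f[2] = 9
f[3] = 16
f[4] = 18  (first piece 2, then f[2]=9)
f[5] = 25  (first piece 2, then f[3]=16)
f[6] = 32  (first piece 3, then f[3]=16)
f[7] = 34  (first piece 2, then f[5]=25)
f[8] = 41  (first piece 2, then f[6]=32)
f[9] = 48  (first piece 3, then f[6]=32)
f[10] = 50  (first piece 2, then f[8]=41)
One optimal cutting: 3 + 3 + 2 + 2 → $50.

50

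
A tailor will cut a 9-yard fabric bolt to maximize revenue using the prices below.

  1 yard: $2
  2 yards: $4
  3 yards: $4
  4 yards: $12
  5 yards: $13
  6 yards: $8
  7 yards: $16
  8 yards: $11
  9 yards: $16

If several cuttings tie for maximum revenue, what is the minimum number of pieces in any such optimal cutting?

3

Consider every possible first cut. r[k] is the best of p[i]+r[k−i] over all sellable i≤k.
r[1] = 2
r[2] = max(2+2, 4+0) = 4
r[3] = max(2+4, 4+2, 4+0) = 6
r[4] = max(2+6, 4+4, 4+2, 12+0) = 12
r[5] = max(2+12, 4+6, 4+4, 12+2, 13+0) = 14
r[6] = max(2+14, 4+12, 4+6, 12+4, 13+2, 8+0) = 16
r[7] = max(2+16, 4+14, 4+12, …, 8+2, 16+0) = 18
r[8] = max(2+18, 4+16, 4+14, …, 16+2, 11+0) = 24
r[9] = max(2+24, 4+18, 4+16, …, 11+2, 16+0) = 26
Maximum revenue is $26.
Now minimize piece count subject to staying optimal: for each k, pieces[k] = 1 + min over i with p[i]+r[k−i]=r[k] of pieces[k−i].
pieces[6] = 2
pieces[7] = 3
pieces[8] = 2
pieces[9] = 3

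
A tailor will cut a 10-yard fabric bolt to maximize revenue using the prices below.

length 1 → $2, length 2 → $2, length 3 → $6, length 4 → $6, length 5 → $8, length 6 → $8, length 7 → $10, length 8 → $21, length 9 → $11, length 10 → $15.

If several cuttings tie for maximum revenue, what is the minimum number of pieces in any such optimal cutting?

Consider every possible first cut. r[k] is the best of p[i]+r[k−i] over all sellable i≤k.
r[1] = 2
r[2] = max(2+2, 2+0) = 4
r[3] = max(2+4, 2+2, 6+0) = 6
r[4] = max(2+6, 2+4, 6+2, 6+0) = 8
r[5] = max(2+8, 2+6, 6+4, 6+2, 8+0) = 10
r[6] = max(2+10, 2+8, 6+6, 6+4, 8+2, 8+0) = 12
r[7] = max(2+12, 2+10, 6+8, …, 8+2, 10+0) = 14
r[8] = max(2+14, 2+12, 6+10, …, 10+2, 21+0) = 21
r[9] = max(2+21, 2+14, 6+12, …, 21+2, 11+0) = 23
r[10] = max(2+23, 2+21, 6+14, …, 11+2, 15+0) = 25
Maximum revenue is $25.
Now minimize piece count subject to staying optimal: for each k, pieces[k] = 1 + min over i with p[i]+r[k−i]=r[k] of pieces[k−i].
pieces[7] = 3
pieces[8] = 1
pieces[9] = 2
pieces[10] = 3

3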